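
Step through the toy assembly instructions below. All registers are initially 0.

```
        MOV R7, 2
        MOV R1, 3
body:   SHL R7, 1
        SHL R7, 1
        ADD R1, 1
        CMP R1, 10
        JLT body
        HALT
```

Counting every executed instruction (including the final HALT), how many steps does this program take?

38

after MOV R7, 2: R7=2
after MOV R1, 3: R1=3
after SHL R7, 1: R7=2<<1=4
after SHL R7, 1: R7=4<<1=8
after ADD R1, 1: R1=3+1=4
CMP R1, 10  (cmp 4,10)
JLT body: taken
after SHL R7, 1: R7=8<<1=16
after SHL R7, 1: R7=16<<1=32
after ADD R1, 1: R1=4+1=5
CMP R1, 10  (cmp 5,10)
JLT body: taken
after SHL R7, 1: R7=32<<1=64
after SHL R7, 1: R7=64<<1=128
after ADD R1, 1: R1=5+1=6
CMP R1, 10  (cmp 6,10)
JLT body: taken
after SHL R7, 1: R7=128<<1=256
after SHL R7, 1: R7=256<<1=512
after ADD R1, 1: R1=6+1=7
CMP R1, 10  (cmp 7,10)
JLT body: taken
after SHL R7, 1: R7=512<<1=1024
after SHL R7, 1: R7=1024<<1=2048
after ADD R1, 1: R1=7+1=8
CMP R1, 10  (cmp 8,10)
JLT body: taken
after SHL R7, 1: R7=2048<<1=4096
after SHL R7, 1: R7=4096<<1=8192
after ADD R1, 1: R1=8+1=9
CMP R1, 10  (cmp 9,10)
JLT body: taken
after SHL R7, 1: R7=8192<<1=16384
after SHL R7, 1: R7=16384<<1=32768
after ADD R1, 1: R1=9+1=10
CMP R1, 10  (cmp 10,10)
JLT body: not taken
halt.
Total executed instructions: 38.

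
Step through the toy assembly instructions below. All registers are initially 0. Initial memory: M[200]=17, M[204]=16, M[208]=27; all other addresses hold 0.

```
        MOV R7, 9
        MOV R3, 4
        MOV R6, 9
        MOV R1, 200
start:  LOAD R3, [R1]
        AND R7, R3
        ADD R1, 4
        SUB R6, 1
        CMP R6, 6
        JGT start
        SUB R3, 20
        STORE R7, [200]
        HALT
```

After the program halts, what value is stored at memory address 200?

after MOV R7, 9: R7=9
after MOV R3, 4: R3=4
after MOV R6, 9: R6=9
after MOV R1, 200: R1=200
after LOAD R3, [R1]: R3=M[200]=17
after AND R7, R3: R7=9&17=1
after ADD R1, 4: R1=200+4=204
after SUB R6, 1: R6=9-1=8
CMP R6, 6  (cmp 8,6)
JGT start: taken
after LOAD R3, [R1]: R3=M[204]=16
after AND R7, R3: R7=1&16=0
after ADD R1, 4: R1=204+4=208
after SUB R6, 1: R6=8-1=7
CMP R6, 6  (cmp 7,6)
JGT start: taken
after LOAD R3, [R1]: R3=M[208]=27
after AND R7, R3: R7=0&27=0
after ADD R1, 4: R1=208+4=212
after SUB R6, 1: R6=7-1=6
CMP R6, 6  (cmp 6,6)
JGT start: not taken
after SUB R3, 20: R3=27-20=7
STORE R7, [200] → M[200]=0
halt.

0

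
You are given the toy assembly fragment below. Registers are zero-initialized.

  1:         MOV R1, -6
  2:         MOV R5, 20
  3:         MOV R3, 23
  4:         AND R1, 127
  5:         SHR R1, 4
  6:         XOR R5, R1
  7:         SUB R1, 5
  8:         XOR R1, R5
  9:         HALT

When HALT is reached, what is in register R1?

R1=-6
R5=20
R3=23
R1=(-6)&127=122
R1=122>>4=7
R5=20^7=19
R1=7-5=2
R1=2^19=17
halt.

17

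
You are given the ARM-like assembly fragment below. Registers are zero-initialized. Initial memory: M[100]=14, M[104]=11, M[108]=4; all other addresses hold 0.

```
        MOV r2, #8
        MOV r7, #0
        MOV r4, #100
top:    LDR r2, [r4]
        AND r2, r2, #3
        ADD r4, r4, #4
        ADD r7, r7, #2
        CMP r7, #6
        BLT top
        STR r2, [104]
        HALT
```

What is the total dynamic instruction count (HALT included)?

after MOV r2, #8: r2=8
after MOV r7, #0: r7=0
after MOV r4, #100: r4=100
after LDR r2, [r4]: r2=M[100]=14
after AND r2, r2, #3: r2=14&3=2
after ADD r4, r4, #4: r4=100+4=104
after ADD r7, r7, #2: r7=0+2=2
CMP r7, #6  (cmp 2,6)
BLT top: taken
after LDR r2, [r4]: r2=M[104]=11
after AND r2, r2, #3: r2=11&3=3
after ADD r4, r4, #4: r4=104+4=108
after ADD r7, r7, #2: r7=2+2=4
CMP r7, #6  (cmp 4,6)
BLT top: taken
after LDR r2, [r4]: r2=M[108]=4
after AND r2, r2, #3: r2=4&3=0
after ADD r4, r4, #4: r4=108+4=112
after ADD r7, r7, #2: r7=4+2=6
CMP r7, #6  (cmp 6,6)
BLT top: not taken
STR r2, [104] → M[104]=0
halt.
Total executed instructions: 23.

23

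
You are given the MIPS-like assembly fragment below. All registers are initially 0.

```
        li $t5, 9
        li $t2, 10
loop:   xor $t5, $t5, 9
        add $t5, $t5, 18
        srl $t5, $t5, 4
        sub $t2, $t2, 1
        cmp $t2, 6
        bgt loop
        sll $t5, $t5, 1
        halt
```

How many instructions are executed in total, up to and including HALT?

li $t5, 9 → $t5=9
li $t2, 10 → $t2=10
xor $t5, $t5, 9 → $t5=9^9=0
add $t5, $t5, 18 → $t5=0+18=18
srl $t5, $t5, 4 → $t5=18>>4=1
sub $t2, $t2, 1 → $t2=10-1=9
cmp $t2, 6  (cmp 9,6)
bgt loop: taken
xor $t5, $t5, 9 → $t5=1^9=8
add $t5, $t5, 18 → $t5=8+18=26
srl $t5, $t5, 4 → $t5=26>>4=1
sub $t2, $t2, 1 → $t2=9-1=8
cmp $t2, 6  (cmp 8,6)
bgt loop: taken
xor $t5, $t5, 9 → $t5=1^9=8
add $t5, $t5, 18 → $t5=8+18=26
srl $t5, $t5, 4 → $t5=26>>4=1
sub $t2, $t2, 1 → $t2=8-1=7
cmp $t2, 6  (cmp 7,6)
bgt loop: taken
xor $t5, $t5, 9 → $t5=1^9=8
add $t5, $t5, 18 → $t5=8+18=26
srl $t5, $t5, 4 → $t5=26>>4=1
sub $t2, $t2, 1 → $t2=7-1=6
cmp $t2, 6  (cmp 6,6)
bgt loop: not taken
sll $t5, $t5, 1 → $t5=1<<1=2
halt.
Total executed instructions: 28.

28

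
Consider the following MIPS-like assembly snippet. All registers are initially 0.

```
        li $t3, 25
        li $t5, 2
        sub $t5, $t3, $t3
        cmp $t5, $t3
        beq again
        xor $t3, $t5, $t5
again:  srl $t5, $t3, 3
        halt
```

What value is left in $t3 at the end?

0

$t3=25
$t5=2
$t5=25-25=0
cmp $t5, $t3  (cmp 0,25)
beq again: not taken
$t3=0^0=0
$t5=0>>3=0
halt.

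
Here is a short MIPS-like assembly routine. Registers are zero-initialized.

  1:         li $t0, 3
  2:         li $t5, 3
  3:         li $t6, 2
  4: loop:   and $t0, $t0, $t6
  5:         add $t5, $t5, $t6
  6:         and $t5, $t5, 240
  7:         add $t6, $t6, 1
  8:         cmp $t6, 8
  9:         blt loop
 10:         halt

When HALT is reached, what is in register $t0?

$t0=3
$t5=3
$t6=2
$t0=3&2=2
$t5=3+2=5
$t5=5&240=0
$t6=2+1=3
cmp $t6, 8  (cmp 3,8)
blt loop: taken
$t0=2&3=2
$t5=0+3=3
$t5=3&240=0
$t6=3+1=4
cmp $t6, 8  (cmp 4,8)
blt loop: taken
$t0=2&4=0
$t5=0+4=4
$t5=4&240=0
$t6=4+1=5
cmp $t6, 8  (cmp 5,8)
blt loop: taken
$t0=0&5=0
$t5=0+5=5
$t5=5&240=0
$t6=5+1=6
cmp $t6, 8  (cmp 6,8)
blt loop: taken
$t0=0&6=0
$t5=0+6=6
$t5=6&240=0
$t6=6+1=7
cmp $t6, 8  (cmp 7,8)
blt loop: taken
$t0=0&7=0
$t5=0+7=7
$t5=7&240=0
$t6=7+1=8
cmp $t6, 8  (cmp 8,8)
blt loop: not taken
halt.

0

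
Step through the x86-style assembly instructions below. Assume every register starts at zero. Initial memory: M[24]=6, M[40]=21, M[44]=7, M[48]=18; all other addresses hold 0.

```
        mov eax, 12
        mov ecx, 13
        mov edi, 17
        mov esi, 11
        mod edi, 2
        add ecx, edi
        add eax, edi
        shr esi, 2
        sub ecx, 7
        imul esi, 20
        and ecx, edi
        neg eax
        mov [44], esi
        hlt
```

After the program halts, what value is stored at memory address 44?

mov eax, 12 → eax=12
mov ecx, 13 → ecx=13
mov edi, 17 → edi=17
mov esi, 11 → esi=11
mod edi, 2 → edi=17%2=1
add ecx, edi → ecx=13+1=14
add eax, edi → eax=12+1=13
shr esi, 2 → esi=11>>2=2
sub ecx, 7 → ecx=14-7=7
imul esi, 20 → esi=2*20=40
and ecx, edi → ecx=7&1=1
neg eax → eax=-(13)=-13
mov [44], esi → M[44]=40
halt.

40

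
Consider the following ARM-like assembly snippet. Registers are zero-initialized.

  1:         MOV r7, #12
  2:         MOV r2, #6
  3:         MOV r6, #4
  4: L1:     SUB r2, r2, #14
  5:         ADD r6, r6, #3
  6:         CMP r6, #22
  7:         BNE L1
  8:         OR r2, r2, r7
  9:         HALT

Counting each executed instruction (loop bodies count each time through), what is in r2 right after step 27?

after MOV r7, #12: r7=12
after MOV r2, #6: r2=6
after MOV r6, #4: r6=4
after SUB r2, r2, #14: r2=6-14=-8
after ADD r6, r6, #3: r6=4+3=7
CMP r6, #22  (cmp 7,22)
BNE L1: taken
after SUB r2, r2, #14: r2=(-8)-14=-22
after ADD r6, r6, #3: r6=7+3=10
CMP r6, #22  (cmp 10,22)
BNE L1: taken
after SUB r2, r2, #14: r2=(-22)-14=-36
after ADD r6, r6, #3: r6=10+3=13
CMP r6, #22  (cmp 13,22)
BNE L1: taken
after SUB r2, r2, #14: r2=(-36)-14=-50
after ADD r6, r6, #3: r6=13+3=16
CMP r6, #22  (cmp 16,22)
BNE L1: taken
after SUB r2, r2, #14: r2=(-50)-14=-64
after ADD r6, r6, #3: r6=16+3=19
CMP r6, #22  (cmp 19,22)
BNE L1: taken
after SUB r2, r2, #14: r2=(-64)-14=-78
after ADD r6, r6, #3: r6=19+3=22
CMP r6, #22  (cmp 22,22)
BNE L1: not taken
After step 27: r2 = -78.

-78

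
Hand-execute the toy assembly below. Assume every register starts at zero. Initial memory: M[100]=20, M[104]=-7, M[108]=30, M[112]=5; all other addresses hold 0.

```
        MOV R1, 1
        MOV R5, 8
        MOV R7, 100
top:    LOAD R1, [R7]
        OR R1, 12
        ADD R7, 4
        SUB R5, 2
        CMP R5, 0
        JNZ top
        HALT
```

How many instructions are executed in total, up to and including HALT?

MOV R1, 1 → R1=1
MOV R5, 8 → R5=8
MOV R7, 100 → R7=100
LOAD R1, [R7] → R1=M[100]=20
OR R1, 12 → R1=20|12=28
ADD R7, 4 → R7=100+4=104
SUB R5, 2 → R5=8-2=6
CMP R5, 0  (cmp 6,0)
JNZ top: taken
LOAD R1, [R7] → R1=M[104]=-7
OR R1, 12 → R1=(-7)|12=-3
ADD R7, 4 → R7=104+4=108
SUB R5, 2 → R5=6-2=4
CMP R5, 0  (cmp 4,0)
JNZ top: taken
LOAD R1, [R7] → R1=M[108]=30
OR R1, 12 → R1=30|12=30
ADD R7, 4 → R7=108+4=112
SUB R5, 2 → R5=4-2=2
CMP R5, 0  (cmp 2,0)
JNZ top: taken
LOAD R1, [R7] → R1=M[112]=5
OR R1, 12 → R1=5|12=13
ADD R7, 4 → R7=112+4=116
SUB R5, 2 → R5=2-2=0
CMP R5, 0  (cmp 0,0)
JNZ top: not taken
halt.
Total executed instructions: 28.

28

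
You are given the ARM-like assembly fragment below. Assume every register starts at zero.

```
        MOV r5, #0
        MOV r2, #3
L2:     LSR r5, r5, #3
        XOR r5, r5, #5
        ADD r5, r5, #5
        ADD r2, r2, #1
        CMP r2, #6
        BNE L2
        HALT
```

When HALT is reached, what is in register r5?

9

r5=0
r2=3
r5=0>>3=0
r5=0^5=5
r5=5+5=10
r2=3+1=4
CMP r2, #6  (cmp 4,6)
BNE L2: taken
r5=10>>3=1
r5=1^5=4
r5=4+5=9
r2=4+1=5
CMP r2, #6  (cmp 5,6)
BNE L2: taken
r5=9>>3=1
r5=1^5=4
r5=4+5=9
r2=5+1=6
CMP r2, #6  (cmp 6,6)
BNE L2: not taken
halt.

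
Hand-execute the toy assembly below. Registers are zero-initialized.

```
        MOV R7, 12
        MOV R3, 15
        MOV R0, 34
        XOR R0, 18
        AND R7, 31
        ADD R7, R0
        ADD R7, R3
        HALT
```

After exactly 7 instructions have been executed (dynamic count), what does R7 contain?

75

R7=12
R3=15
R0=34
R0=34^18=48
R7=12&31=12
R7=12+48=60
R7=60+15=75
After step 7: R7 = 75.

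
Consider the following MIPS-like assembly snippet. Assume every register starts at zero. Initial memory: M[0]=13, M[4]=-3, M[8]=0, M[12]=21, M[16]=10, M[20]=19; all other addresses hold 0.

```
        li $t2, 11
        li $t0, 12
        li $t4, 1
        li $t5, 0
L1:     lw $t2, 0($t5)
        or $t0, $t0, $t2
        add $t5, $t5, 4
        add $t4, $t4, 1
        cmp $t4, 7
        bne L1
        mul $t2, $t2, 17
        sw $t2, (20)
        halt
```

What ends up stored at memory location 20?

after li $t2, 11: $t2=11
after li $t0, 12: $t0=12
after li $t4, 1: $t4=1
after li $t5, 0: $t5=0
after lw $t2, 0($t5): $t2=M[0]=13
after or $t0, $t0, $t2: $t0=12|13=13
after add $t5, $t5, 4: $t5=0+4=4
after add $t4, $t4, 1: $t4=1+1=2
cmp $t4, 7  (cmp 2,7)
bne L1: taken
after lw $t2, 0($t5): $t2=M[4]=-3
after or $t0, $t0, $t2: $t0=13|(-3)=-3
after add $t5, $t5, 4: $t5=4+4=8
after add $t4, $t4, 1: $t4=2+1=3
cmp $t4, 7  (cmp 3,7)
bne L1: taken
after lw $t2, 0($t5): $t2=M[8]=0
after or $t0, $t0, $t2: $t0=(-3)|0=-3
after add $t5, $t5, 4: $t5=8+4=12
after add $t4, $t4, 1: $t4=3+1=4
cmp $t4, 7  (cmp 4,7)
bne L1: taken
after lw $t2, 0($t5): $t2=M[12]=21
after or $t0, $t0, $t2: $t0=(-3)|21=-3
after add $t5, $t5, 4: $t5=12+4=16
after add $t4, $t4, 1: $t4=4+1=5
cmp $t4, 7  (cmp 5,7)
bne L1: taken
after lw $t2, 0($t5): $t2=M[16]=10
after or $t0, $t0, $t2: $t0=(-3)|10=-1
after add $t5, $t5, 4: $t5=16+4=20
after add $t4, $t4, 1: $t4=5+1=6
cmp $t4, 7  (cmp 6,7)
bne L1: taken
after lw $t2, 0($t5): $t2=M[20]=19
after or $t0, $t0, $t2: $t0=(-1)|19=-1
after add $t5, $t5, 4: $t5=20+4=24
after add $t4, $t4, 1: $t4=6+1=7
cmp $t4, 7  (cmp 7,7)
bne L1: not taken
after mul $t2, $t2, 17: $t2=19*17=323
sw $t2, (20) → M[20]=323
halt.

323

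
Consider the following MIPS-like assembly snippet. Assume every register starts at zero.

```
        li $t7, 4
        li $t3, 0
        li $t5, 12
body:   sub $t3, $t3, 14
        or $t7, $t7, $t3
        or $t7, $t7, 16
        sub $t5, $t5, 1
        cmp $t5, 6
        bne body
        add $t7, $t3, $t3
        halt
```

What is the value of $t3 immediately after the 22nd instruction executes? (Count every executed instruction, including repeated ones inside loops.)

-56

after li $t7, 4: $t7=4
after li $t3, 0: $t3=0
after li $t5, 12: $t5=12
after sub $t3, $t3, 14: $t3=0-14=-14
after or $t7, $t7, $t3: $t7=4|(-14)=-10
after or $t7, $t7, 16: $t7=(-10)|16=-10
after sub $t5, $t5, 1: $t5=12-1=11
cmp $t5, 6  (cmp 11,6)
bne body: taken
after sub $t3, $t3, 14: $t3=(-14)-14=-28
after or $t7, $t7, $t3: $t7=(-10)|(-28)=-10
after or $t7, $t7, 16: $t7=(-10)|16=-10
after sub $t5, $t5, 1: $t5=11-1=10
cmp $t5, 6  (cmp 10,6)
bne body: taken
after sub $t3, $t3, 14: $t3=(-28)-14=-42
after or $t7, $t7, $t3: $t7=(-10)|(-42)=-10
after or $t7, $t7, 16: $t7=(-10)|16=-10
after sub $t5, $t5, 1: $t5=10-1=9
cmp $t5, 6  (cmp 9,6)
bne body: taken
after sub $t3, $t3, 14: $t3=(-42)-14=-56
After step 22: $t3 = -56.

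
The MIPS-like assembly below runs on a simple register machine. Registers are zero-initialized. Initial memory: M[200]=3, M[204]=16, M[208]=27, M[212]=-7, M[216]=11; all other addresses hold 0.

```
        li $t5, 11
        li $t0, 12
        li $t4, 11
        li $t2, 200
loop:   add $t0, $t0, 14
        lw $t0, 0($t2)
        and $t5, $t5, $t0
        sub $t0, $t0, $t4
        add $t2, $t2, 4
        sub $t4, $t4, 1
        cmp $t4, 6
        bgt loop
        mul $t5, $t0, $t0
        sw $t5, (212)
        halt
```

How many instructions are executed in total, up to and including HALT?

after li $t5, 11: $t5=11
after li $t0, 12: $t0=12
after li $t4, 11: $t4=11
after li $t2, 200: $t2=200
after add $t0, $t0, 14: $t0=12+14=26
after lw $t0, 0($t2): $t0=M[200]=3
after and $t5, $t5, $t0: $t5=11&3=3
after sub $t0, $t0, $t4: $t0=3-11=-8
after add $t2, $t2, 4: $t2=200+4=204
after sub $t4, $t4, 1: $t4=11-1=10
cmp $t4, 6  (cmp 10,6)
bgt loop: taken
after add $t0, $t0, 14: $t0=(-8)+14=6
after lw $t0, 0($t2): $t0=M[204]=16
after and $t5, $t5, $t0: $t5=3&16=0
after sub $t0, $t0, $t4: $t0=16-10=6
after add $t2, $t2, 4: $t2=204+4=208
after sub $t4, $t4, 1: $t4=10-1=9
cmp $t4, 6  (cmp 9,6)
bgt loop: taken
after add $t0, $t0, 14: $t0=6+14=20
after lw $t0, 0($t2): $t0=M[208]=27
after and $t5, $t5, $t0: $t5=0&27=0
after sub $t0, $t0, $t4: $t0=27-9=18
after add $t2, $t2, 4: $t2=208+4=212
after sub $t4, $t4, 1: $t4=9-1=8
cmp $t4, 6  (cmp 8,6)
bgt loop: taken
after add $t0, $t0, 14: $t0=18+14=32
after lw $t0, 0($t2): $t0=M[212]=-7
after and $t5, $t5, $t0: $t5=0&(-7)=0
after sub $t0, $t0, $t4: $t0=(-7)-8=-15
after add $t2, $t2, 4: $t2=212+4=216
after sub $t4, $t4, 1: $t4=8-1=7
cmp $t4, 6  (cmp 7,6)
bgt loop: taken
after add $t0, $t0, 14: $t0=(-15)+14=-1
after lw $t0, 0($t2): $t0=M[216]=11
after and $t5, $t5, $t0: $t5=0&11=0
after sub $t0, $t0, $t4: $t0=11-7=4
after add $t2, $t2, 4: $t2=216+4=220
after sub $t4, $t4, 1: $t4=7-1=6
cmp $t4, 6  (cmp 6,6)
bgt loop: not taken
after mul $t5, $t0, $t0: $t5=4*4=16
sw $t5, (212) → M[212]=16
halt.
Total executed instructions: 47.

47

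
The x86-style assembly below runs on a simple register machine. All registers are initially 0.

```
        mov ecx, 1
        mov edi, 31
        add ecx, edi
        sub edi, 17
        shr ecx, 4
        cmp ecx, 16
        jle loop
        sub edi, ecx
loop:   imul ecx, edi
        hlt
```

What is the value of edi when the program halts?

14

ecx=1
edi=31
ecx=1+31=32
edi=31-17=14
ecx=32>>4=2
cmp ecx, 16  (cmp 2,16)
jle loop: taken
ecx=2*14=28
halt.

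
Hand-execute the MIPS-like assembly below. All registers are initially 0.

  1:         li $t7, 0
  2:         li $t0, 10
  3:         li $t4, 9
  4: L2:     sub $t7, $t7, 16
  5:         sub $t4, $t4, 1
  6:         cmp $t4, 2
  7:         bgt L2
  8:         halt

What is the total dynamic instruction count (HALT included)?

$t7=0
$t0=10
$t4=9
$t7=0-16=-16
$t4=9-1=8
cmp $t4, 2  (cmp 8,2)
bgt L2: taken
$t7=(-16)-16=-32
$t4=8-1=7
cmp $t4, 2  (cmp 7,2)
bgt L2: taken
$t7=(-32)-16=-48
$t4=7-1=6
cmp $t4, 2  (cmp 6,2)
bgt L2: taken
$t7=(-48)-16=-64
$t4=6-1=5
cmp $t4, 2  (cmp 5,2)
bgt L2: taken
$t7=(-64)-16=-80
$t4=5-1=4
cmp $t4, 2  (cmp 4,2)
bgt L2: taken
$t7=(-80)-16=-96
$t4=4-1=3
cmp $t4, 2  (cmp 3,2)
bgt L2: taken
$t7=(-96)-16=-112
$t4=3-1=2
cmp $t4, 2  (cmp 2,2)
bgt L2: not taken
halt.
Total executed instructions: 32.

32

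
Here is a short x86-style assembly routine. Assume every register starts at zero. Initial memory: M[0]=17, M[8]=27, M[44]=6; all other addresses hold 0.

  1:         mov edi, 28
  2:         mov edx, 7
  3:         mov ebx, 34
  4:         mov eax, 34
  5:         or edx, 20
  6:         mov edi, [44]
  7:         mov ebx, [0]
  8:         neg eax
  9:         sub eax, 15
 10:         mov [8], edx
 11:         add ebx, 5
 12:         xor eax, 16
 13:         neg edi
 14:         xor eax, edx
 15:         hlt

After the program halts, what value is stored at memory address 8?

edi=28
edx=7
ebx=34
eax=34
edx=7|20=23
edi=M[44]=6
ebx=M[0]=17
eax=-(34)=-34
eax=(-34)-15=-49
mov [8], edx → M[8]=23
ebx=17+5=22
eax=(-49)^16=-33
edi=-(6)=-6
eax=(-33)^23=-56
halt.

23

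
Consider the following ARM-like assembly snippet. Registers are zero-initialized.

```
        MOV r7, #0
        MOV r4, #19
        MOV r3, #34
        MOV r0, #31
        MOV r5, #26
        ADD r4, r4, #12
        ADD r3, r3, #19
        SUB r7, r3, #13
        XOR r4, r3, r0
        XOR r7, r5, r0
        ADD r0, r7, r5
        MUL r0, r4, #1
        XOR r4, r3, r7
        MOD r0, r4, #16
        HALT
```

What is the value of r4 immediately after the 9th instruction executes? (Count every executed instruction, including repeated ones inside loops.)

42

r7=0
r4=19
r3=34
r0=31
r5=26
r4=19+12=31
r3=34+19=53
r7=53-13=40
r4=53^31=42
After step 9: r4 = 42.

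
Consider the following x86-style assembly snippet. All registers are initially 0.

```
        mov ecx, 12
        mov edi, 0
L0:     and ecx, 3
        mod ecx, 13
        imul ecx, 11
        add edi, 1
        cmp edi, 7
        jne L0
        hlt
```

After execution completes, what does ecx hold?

mov ecx, 12 → ecx=12
mov edi, 0 → edi=0
and ecx, 3 → ecx=12&3=0
mod ecx, 13 → ecx=0%13=0
imul ecx, 11 → ecx=0*11=0
add edi, 1 → edi=0+1=1
cmp edi, 7  (cmp 1,7)
jne L0: taken
and ecx, 3 → ecx=0&3=0
mod ecx, 13 → ecx=0%13=0
imul ecx, 11 → ecx=0*11=0
add edi, 1 → edi=1+1=2
cmp edi, 7  (cmp 2,7)
jne L0: taken
and ecx, 3 → ecx=0&3=0
mod ecx, 13 → ecx=0%13=0
imul ecx, 11 → ecx=0*11=0
add edi, 1 → edi=2+1=3
cmp edi, 7  (cmp 3,7)
jne L0: taken
and ecx, 3 → ecx=0&3=0
mod ecx, 13 → ecx=0%13=0
imul ecx, 11 → ecx=0*11=0
add edi, 1 → edi=3+1=4
cmp edi, 7  (cmp 4,7)
jne L0: taken
and ecx, 3 → ecx=0&3=0
mod ecx, 13 → ecx=0%13=0
imul ecx, 11 → ecx=0*11=0
add edi, 1 → edi=4+1=5
cmp edi, 7  (cmp 5,7)
jne L0: taken
and ecx, 3 → ecx=0&3=0
mod ecx, 13 → ecx=0%13=0
imul ecx, 11 → ecx=0*11=0
add edi, 1 → edi=5+1=6
cmp edi, 7  (cmp 6,7)
jne L0: taken
and ecx, 3 → ecx=0&3=0
mod ecx, 13 → ecx=0%13=0
imul ecx, 11 → ecx=0*11=0
add edi, 1 → edi=6+1=7
cmp edi, 7  (cmp 7,7)
jne L0: not taken
halt.

0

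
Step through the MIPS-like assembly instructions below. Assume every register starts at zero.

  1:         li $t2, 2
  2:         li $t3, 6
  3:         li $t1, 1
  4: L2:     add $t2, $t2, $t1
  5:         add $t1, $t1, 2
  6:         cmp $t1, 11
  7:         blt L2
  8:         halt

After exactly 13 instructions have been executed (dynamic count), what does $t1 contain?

li $t2, 2 → $t2=2
li $t3, 6 → $t3=6
li $t1, 1 → $t1=1
add $t2, $t2, $t1 → $t2=2+1=3
add $t1, $t1, 2 → $t1=1+2=3
cmp $t1, 11  (cmp 3,11)
blt L2: taken
add $t2, $t2, $t1 → $t2=3+3=6
add $t1, $t1, 2 → $t1=3+2=5
cmp $t1, 11  (cmp 5,11)
blt L2: taken
add $t2, $t2, $t1 → $t2=6+5=11
add $t1, $t1, 2 → $t1=5+2=7
After step 13: $t1 = 7.

7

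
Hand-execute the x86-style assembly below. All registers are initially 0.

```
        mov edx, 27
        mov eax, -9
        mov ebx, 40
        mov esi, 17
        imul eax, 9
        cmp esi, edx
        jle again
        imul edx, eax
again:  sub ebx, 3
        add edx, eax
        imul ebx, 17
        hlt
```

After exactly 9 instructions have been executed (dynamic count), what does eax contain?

-81

mov edx, 27 → edx=27
mov eax, -9 → eax=-9
mov ebx, 40 → ebx=40
mov esi, 17 → esi=17
imul eax, 9 → eax=(-9)*9=-81
cmp esi, edx  (cmp 17,27)
jle again: taken
sub ebx, 3 → ebx=40-3=37
add edx, eax → edx=27+(-81)=-54
After step 9: eax = -81.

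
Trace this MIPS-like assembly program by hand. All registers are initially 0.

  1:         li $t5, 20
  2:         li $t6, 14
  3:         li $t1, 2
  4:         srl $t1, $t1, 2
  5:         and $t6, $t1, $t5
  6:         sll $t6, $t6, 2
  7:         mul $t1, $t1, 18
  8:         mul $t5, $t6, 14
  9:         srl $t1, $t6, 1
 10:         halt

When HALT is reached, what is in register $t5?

li $t5, 20 → $t5=20
li $t6, 14 → $t6=14
li $t1, 2 → $t1=2
srl $t1, $t1, 2 → $t1=2>>2=0
and $t6, $t1, $t5 → $t6=0&20=0
sll $t6, $t6, 2 → $t6=0<<2=0
mul $t1, $t1, 18 → $t1=0*18=0
mul $t5, $t6, 14 → $t5=0*14=0
srl $t1, $t6, 1 → $t1=0>>1=0
halt.

0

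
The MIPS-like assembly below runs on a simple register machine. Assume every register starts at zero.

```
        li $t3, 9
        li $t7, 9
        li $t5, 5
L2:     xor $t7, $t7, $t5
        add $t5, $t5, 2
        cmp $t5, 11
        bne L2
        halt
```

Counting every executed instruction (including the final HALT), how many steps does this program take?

16

after li $t3, 9: $t3=9
after li $t7, 9: $t7=9
after li $t5, 5: $t5=5
after xor $t7, $t7, $t5: $t7=9^5=12
after add $t5, $t5, 2: $t5=5+2=7
cmp $t5, 11  (cmp 7,11)
bne L2: taken
after xor $t7, $t7, $t5: $t7=12^7=11
after add $t5, $t5, 2: $t5=7+2=9
cmp $t5, 11  (cmp 9,11)
bne L2: taken
after xor $t7, $t7, $t5: $t7=11^9=2
after add $t5, $t5, 2: $t5=9+2=11
cmp $t5, 11  (cmp 11,11)
bne L2: not taken
halt.
Total executed instructions: 16.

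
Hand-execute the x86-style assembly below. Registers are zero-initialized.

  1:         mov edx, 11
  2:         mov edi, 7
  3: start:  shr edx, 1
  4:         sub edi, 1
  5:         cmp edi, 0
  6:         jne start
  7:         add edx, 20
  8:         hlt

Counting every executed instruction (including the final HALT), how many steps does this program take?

mov edx, 11 → edx=11
mov edi, 7 → edi=7
shr edx, 1 → edx=11>>1=5
sub edi, 1 → edi=7-1=6
cmp edi, 0  (cmp 6,0)
jne start: taken
shr edx, 1 → edx=5>>1=2
sub edi, 1 → edi=6-1=5
cmp edi, 0  (cmp 5,0)
jne start: taken
shr edx, 1 → edx=2>>1=1
sub edi, 1 → edi=5-1=4
cmp edi, 0  (cmp 4,0)
jne start: taken
shr edx, 1 → edx=1>>1=0
sub edi, 1 → edi=4-1=3
cmp edi, 0  (cmp 3,0)
jne start: taken
shr edx, 1 → edx=0>>1=0
sub edi, 1 → edi=3-1=2
cmp edi, 0  (cmp 2,0)
jne start: taken
shr edx, 1 → edx=0>>1=0
sub edi, 1 → edi=2-1=1
cmp edi, 0  (cmp 1,0)
jne start: taken
shr edx, 1 → edx=0>>1=0
sub edi, 1 → edi=1-1=0
cmp edi, 0  (cmp 0,0)
jne start: not taken
add edx, 20 → edx=0+20=20
halt.
Total executed instructions: 32.

32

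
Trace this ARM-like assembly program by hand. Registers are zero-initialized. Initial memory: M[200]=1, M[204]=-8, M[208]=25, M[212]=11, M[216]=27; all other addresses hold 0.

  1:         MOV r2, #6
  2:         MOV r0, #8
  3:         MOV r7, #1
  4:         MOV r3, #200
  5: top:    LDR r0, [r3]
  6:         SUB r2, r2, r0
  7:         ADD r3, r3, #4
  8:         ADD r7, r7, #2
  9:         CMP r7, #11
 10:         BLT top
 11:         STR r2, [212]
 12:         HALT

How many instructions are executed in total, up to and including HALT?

36

after MOV r2, #6: r2=6
after MOV r0, #8: r0=8
after MOV r7, #1: r7=1
after MOV r3, #200: r3=200
after LDR r0, [r3]: r0=M[200]=1
after SUB r2, r2, r0: r2=6-1=5
after ADD r3, r3, #4: r3=200+4=204
after ADD r7, r7, #2: r7=1+2=3
CMP r7, #11  (cmp 3,11)
BLT top: taken
after LDR r0, [r3]: r0=M[204]=-8
after SUB r2, r2, r0: r2=5-(-8)=13
after ADD r3, r3, #4: r3=204+4=208
after ADD r7, r7, #2: r7=3+2=5
CMP r7, #11  (cmp 5,11)
BLT top: taken
after LDR r0, [r3]: r0=M[208]=25
after SUB r2, r2, r0: r2=13-25=-12
after ADD r3, r3, #4: r3=208+4=212
after ADD r7, r7, #2: r7=5+2=7
CMP r7, #11  (cmp 7,11)
BLT top: taken
after LDR r0, [r3]: r0=M[212]=11
after SUB r2, r2, r0: r2=(-12)-11=-23
after ADD r3, r3, #4: r3=212+4=216
after ADD r7, r7, #2: r7=7+2=9
CMP r7, #11  (cmp 9,11)
BLT top: taken
after LDR r0, [r3]: r0=M[216]=27
after SUB r2, r2, r0: r2=(-23)-27=-50
after ADD r3, r3, #4: r3=216+4=220
after ADD r7, r7, #2: r7=9+2=11
CMP r7, #11  (cmp 11,11)
BLT top: not taken
STR r2, [212] → M[212]=-50
halt.
Total executed instructions: 36.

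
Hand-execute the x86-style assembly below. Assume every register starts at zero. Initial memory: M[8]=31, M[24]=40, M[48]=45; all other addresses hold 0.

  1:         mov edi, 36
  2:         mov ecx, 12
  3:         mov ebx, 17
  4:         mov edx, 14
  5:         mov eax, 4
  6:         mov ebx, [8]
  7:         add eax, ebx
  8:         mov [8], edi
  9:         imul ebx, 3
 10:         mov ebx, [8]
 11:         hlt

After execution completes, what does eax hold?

35

mov edi, 36 → edi=36
mov ecx, 12 → ecx=12
mov ebx, 17 → ebx=17
mov edx, 14 → edx=14
mov eax, 4 → eax=4
mov ebx, [8] → ebx=M[8]=31
add eax, ebx → eax=4+31=35
mov [8], edi → M[8]=36
imul ebx, 3 → ebx=31*3=93
mov ebx, [8] → ebx=M[8]=36
halt.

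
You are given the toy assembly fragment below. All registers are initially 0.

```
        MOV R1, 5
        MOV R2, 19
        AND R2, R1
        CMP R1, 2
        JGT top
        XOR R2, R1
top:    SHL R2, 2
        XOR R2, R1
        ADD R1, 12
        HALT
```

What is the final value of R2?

1

after MOV R1, 5: R1=5
after MOV R2, 19: R2=19
after AND R2, R1: R2=19&5=1
CMP R1, 2  (cmp 5,2)
JGT top: taken
after SHL R2, 2: R2=1<<2=4
after XOR R2, R1: R2=4^5=1
after ADD R1, 12: R1=5+12=17
halt.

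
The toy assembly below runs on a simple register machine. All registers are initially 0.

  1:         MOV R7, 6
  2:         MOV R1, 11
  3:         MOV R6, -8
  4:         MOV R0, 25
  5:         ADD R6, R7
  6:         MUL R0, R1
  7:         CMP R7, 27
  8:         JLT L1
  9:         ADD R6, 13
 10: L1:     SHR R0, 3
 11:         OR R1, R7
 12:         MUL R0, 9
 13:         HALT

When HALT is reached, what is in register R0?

MOV R7, 6 → R7=6
MOV R1, 11 → R1=11
MOV R6, -8 → R6=-8
MOV R0, 25 → R0=25
ADD R6, R7 → R6=(-8)+6=-2
MUL R0, R1 → R0=25*11=275
CMP R7, 27  (cmp 6,27)
JLT L1: taken
SHR R0, 3 → R0=275>>3=34
OR R1, R7 → R1=11|6=15
MUL R0, 9 → R0=34*9=306
halt.

306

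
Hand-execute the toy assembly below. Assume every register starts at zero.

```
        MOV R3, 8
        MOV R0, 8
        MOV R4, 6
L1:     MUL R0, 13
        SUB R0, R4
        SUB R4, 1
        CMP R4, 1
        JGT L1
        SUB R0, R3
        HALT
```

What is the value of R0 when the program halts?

after MOV R3, 8: R3=8
after MOV R0, 8: R0=8
after MOV R4, 6: R4=6
after MUL R0, 13: R0=8*13=104
after SUB R0, R4: R0=104-6=98
after SUB R4, 1: R4=6-1=5
CMP R4, 1  (cmp 5,1)
JGT L1: taken
after MUL R0, 13: R0=98*13=1274
after SUB R0, R4: R0=1274-5=1269
after SUB R4, 1: R4=5-1=4
CMP R4, 1  (cmp 4,1)
JGT L1: taken
after MUL R0, 13: R0=1269*13=16497
after SUB R0, R4: R0=16497-4=16493
after SUB R4, 1: R4=4-1=3
CMP R4, 1  (cmp 3,1)
JGT L1: taken
after MUL R0, 13: R0=16493*13=214409
after SUB R0, R4: R0=214409-3=214406
after SUB R4, 1: R4=3-1=2
CMP R4, 1  (cmp 2,1)
JGT L1: taken
after MUL R0, 13: R0=214406*13=2787278
after SUB R0, R4: R0=2787278-2=2787276
after SUB R4, 1: R4=2-1=1
CMP R4, 1  (cmp 1,1)
JGT L1: not taken
after SUB R0, R3: R0=2787276-8=2787268
halt.

2787268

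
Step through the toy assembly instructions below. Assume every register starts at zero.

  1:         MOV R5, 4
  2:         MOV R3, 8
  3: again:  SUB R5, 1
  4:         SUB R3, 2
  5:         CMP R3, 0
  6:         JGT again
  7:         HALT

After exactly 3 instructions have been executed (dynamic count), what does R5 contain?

3

MOV R5, 4 → R5=4
MOV R3, 8 → R3=8
SUB R5, 1 → R5=4-1=3
After step 3: R5 = 3.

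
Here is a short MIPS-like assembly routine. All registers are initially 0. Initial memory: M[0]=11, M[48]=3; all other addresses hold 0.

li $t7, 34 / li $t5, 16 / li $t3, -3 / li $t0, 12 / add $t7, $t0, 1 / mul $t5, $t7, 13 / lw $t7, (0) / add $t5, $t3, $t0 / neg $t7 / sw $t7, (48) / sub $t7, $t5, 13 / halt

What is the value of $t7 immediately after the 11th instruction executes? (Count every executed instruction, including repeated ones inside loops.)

-4

after li $t7, 34: $t7=34
after li $t5, 16: $t5=16
after li $t3, -3: $t3=-3
after li $t0, 12: $t0=12
after add $t7, $t0, 1: $t7=12+1=13
after mul $t5, $t7, 13: $t5=13*13=169
after lw $t7, (0): $t7=M[0]=11
after add $t5, $t3, $t0: $t5=(-3)+12=9
after neg $t7: $t7=-(11)=-11
sw $t7, (48) → M[48]=-11
after sub $t7, $t5, 13: $t7=9-13=-4
After step 11: $t7 = -4.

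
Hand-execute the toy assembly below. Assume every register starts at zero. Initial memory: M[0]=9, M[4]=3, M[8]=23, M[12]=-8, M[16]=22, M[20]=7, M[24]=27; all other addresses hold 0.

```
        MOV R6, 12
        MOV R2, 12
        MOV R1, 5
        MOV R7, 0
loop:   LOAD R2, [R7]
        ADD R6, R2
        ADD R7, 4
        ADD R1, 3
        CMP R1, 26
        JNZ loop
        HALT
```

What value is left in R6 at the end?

after MOV R6, 12: R6=12
after MOV R2, 12: R2=12
after MOV R1, 5: R1=5
after MOV R7, 0: R7=0
after LOAD R2, [R7]: R2=M[0]=9
after ADD R6, R2: R6=12+9=21
after ADD R7, 4: R7=0+4=4
after ADD R1, 3: R1=5+3=8
CMP R1, 26  (cmp 8,26)
JNZ loop: taken
after LOAD R2, [R7]: R2=M[4]=3
after ADD R6, R2: R6=21+3=24
after ADD R7, 4: R7=4+4=8
after ADD R1, 3: R1=8+3=11
CMP R1, 26  (cmp 11,26)
JNZ loop: taken
after LOAD R2, [R7]: R2=M[8]=23
after ADD R6, R2: R6=24+23=47
after ADD R7, 4: R7=8+4=12
after ADD R1, 3: R1=11+3=14
CMP R1, 26  (cmp 14,26)
JNZ loop: taken
after LOAD R2, [R7]: R2=M[12]=-8
after ADD R6, R2: R6=47+(-8)=39
after ADD R7, 4: R7=12+4=16
after ADD R1, 3: R1=14+3=17
CMP R1, 26  (cmp 17,26)
JNZ loop: taken
after LOAD R2, [R7]: R2=M[16]=22
after ADD R6, R2: R6=39+22=61
after ADD R7, 4: R7=16+4=20
after ADD R1, 3: R1=17+3=20
CMP R1, 26  (cmp 20,26)
JNZ loop: taken
after LOAD R2, [R7]: R2=M[20]=7
after ADD R6, R2: R6=61+7=68
after ADD R7, 4: R7=20+4=24
after ADD R1, 3: R1=20+3=23
CMP R1, 26  (cmp 23,26)
JNZ loop: taken
after LOAD R2, [R7]: R2=M[24]=27
after ADD R6, R2: R6=68+27=95
after ADD R7, 4: R7=24+4=28
after ADD R1, 3: R1=23+3=26
CMP R1, 26  (cmp 26,26)
JNZ loop: not taken
halt.

95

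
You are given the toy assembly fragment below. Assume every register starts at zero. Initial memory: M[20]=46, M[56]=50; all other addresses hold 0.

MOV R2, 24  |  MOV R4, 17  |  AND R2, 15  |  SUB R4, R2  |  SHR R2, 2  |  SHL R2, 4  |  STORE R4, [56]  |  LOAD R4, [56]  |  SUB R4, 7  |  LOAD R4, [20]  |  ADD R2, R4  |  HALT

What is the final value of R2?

R2=24
R4=17
R2=24&15=8
R4=17-8=9
R2=8>>2=2
R2=2<<4=32
STORE R4, [56] → M[56]=9
R4=M[56]=9
R4=9-7=2
R4=M[20]=46
R2=32+46=78
halt.

78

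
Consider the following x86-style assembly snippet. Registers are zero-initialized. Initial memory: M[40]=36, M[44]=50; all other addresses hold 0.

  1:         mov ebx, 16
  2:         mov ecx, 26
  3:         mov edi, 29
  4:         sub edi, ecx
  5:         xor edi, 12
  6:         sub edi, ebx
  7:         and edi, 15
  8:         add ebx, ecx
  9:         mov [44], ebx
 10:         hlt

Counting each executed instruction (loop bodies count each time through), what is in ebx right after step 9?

ebx=16
ecx=26
edi=29
edi=29-26=3
edi=3^12=15
edi=15-16=-1
edi=(-1)&15=15
ebx=16+26=42
mov [44], ebx → M[44]=42
After step 9: ebx = 42.

42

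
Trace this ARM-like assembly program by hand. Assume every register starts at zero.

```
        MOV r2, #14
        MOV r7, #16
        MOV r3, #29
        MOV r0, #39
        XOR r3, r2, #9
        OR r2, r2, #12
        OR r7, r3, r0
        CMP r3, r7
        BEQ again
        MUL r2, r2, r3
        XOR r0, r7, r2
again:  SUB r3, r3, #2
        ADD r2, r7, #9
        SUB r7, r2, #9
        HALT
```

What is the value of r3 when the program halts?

MOV r2, #14 → r2=14
MOV r7, #16 → r7=16
MOV r3, #29 → r3=29
MOV r0, #39 → r0=39
XOR r3, r2, #9 → r3=14^9=7
OR r2, r2, #12 → r2=14|12=14
OR r7, r3, r0 → r7=7|39=39
CMP r3, r7  (cmp 7,39)
BEQ again: not taken
MUL r2, r2, r3 → r2=14*7=98
XOR r0, r7, r2 → r0=39^98=69
SUB r3, r3, #2 → r3=7-2=5
ADD r2, r7, #9 → r2=39+9=48
SUB r7, r2, #9 → r7=48-9=39
halt.

5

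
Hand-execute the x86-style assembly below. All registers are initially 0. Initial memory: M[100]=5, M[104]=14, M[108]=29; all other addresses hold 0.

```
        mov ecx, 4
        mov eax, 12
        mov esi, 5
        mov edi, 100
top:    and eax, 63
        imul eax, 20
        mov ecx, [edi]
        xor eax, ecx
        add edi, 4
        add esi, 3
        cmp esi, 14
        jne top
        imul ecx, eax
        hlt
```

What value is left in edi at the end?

112

ecx=4
eax=12
esi=5
edi=100
eax=12&63=12
eax=12*20=240
ecx=M[100]=5
eax=240^5=245
edi=100+4=104
esi=5+3=8
cmp esi, 14  (cmp 8,14)
jne top: taken
eax=245&63=53
eax=53*20=1060
ecx=M[104]=14
eax=1060^14=1066
edi=104+4=108
esi=8+3=11
cmp esi, 14  (cmp 11,14)
jne top: taken
eax=1066&63=42
eax=42*20=840
ecx=M[108]=29
eax=840^29=853
edi=108+4=112
esi=11+3=14
cmp esi, 14  (cmp 14,14)
jne top: not taken
ecx=29*853=24737
halt.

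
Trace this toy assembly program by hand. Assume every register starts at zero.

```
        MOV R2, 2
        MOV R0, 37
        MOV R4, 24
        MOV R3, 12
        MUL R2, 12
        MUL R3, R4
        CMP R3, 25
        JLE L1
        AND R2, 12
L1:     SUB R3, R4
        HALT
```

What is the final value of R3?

MOV R2, 2 → R2=2
MOV R0, 37 → R0=37
MOV R4, 24 → R4=24
MOV R3, 12 → R3=12
MUL R2, 12 → R2=2*12=24
MUL R3, R4 → R3=12*24=288
CMP R3, 25  (cmp 288,25)
JLE L1: not taken
AND R2, 12 → R2=24&12=8
SUB R3, R4 → R3=288-24=264
halt.

264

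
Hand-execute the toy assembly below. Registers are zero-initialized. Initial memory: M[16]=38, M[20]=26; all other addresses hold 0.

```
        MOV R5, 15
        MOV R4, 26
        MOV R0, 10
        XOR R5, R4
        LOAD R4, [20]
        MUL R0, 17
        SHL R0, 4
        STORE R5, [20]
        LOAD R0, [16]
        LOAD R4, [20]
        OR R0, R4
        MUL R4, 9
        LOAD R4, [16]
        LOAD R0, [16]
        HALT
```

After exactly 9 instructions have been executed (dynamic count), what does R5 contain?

MOV R5, 15 → R5=15
MOV R4, 26 → R4=26
MOV R0, 10 → R0=10
XOR R5, R4 → R5=15^26=21
LOAD R4, [20] → R4=M[20]=26
MUL R0, 17 → R0=10*17=170
SHL R0, 4 → R0=170<<4=2720
STORE R5, [20] → M[20]=21
LOAD R0, [16] → R0=M[16]=38
After step 9: R5 = 21.

21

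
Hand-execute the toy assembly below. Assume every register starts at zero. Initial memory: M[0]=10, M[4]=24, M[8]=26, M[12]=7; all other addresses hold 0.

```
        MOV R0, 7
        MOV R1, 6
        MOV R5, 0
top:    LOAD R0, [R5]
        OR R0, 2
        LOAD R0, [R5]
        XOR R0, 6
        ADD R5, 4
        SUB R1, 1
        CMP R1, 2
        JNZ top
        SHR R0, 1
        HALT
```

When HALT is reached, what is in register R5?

R0=7
R1=6
R5=0
R0=M[0]=10
R0=10|2=10
R0=M[0]=10
R0=10^6=12
R5=0+4=4
R1=6-1=5
CMP R1, 2  (cmp 5,2)
JNZ top: taken
R0=M[4]=24
R0=24|2=26
R0=M[4]=24
R0=24^6=30
R5=4+4=8
R1=5-1=4
CMP R1, 2  (cmp 4,2)
JNZ top: taken
R0=M[8]=26
R0=26|2=26
R0=M[8]=26
R0=26^6=28
R5=8+4=12
R1=4-1=3
CMP R1, 2  (cmp 3,2)
JNZ top: taken
R0=M[12]=7
R0=7|2=7
R0=M[12]=7
R0=7^6=1
R5=12+4=16
R1=3-1=2
CMP R1, 2  (cmp 2,2)
JNZ top: not taken
R0=1>>1=0
halt.

16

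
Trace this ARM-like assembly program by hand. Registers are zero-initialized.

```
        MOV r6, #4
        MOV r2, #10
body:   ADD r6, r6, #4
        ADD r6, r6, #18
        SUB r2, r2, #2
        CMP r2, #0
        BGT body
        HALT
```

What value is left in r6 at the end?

114

after MOV r6, #4: r6=4
after MOV r2, #10: r2=10
after ADD r6, r6, #4: r6=4+4=8
after ADD r6, r6, #18: r6=8+18=26
after SUB r2, r2, #2: r2=10-2=8
CMP r2, #0  (cmp 8,0)
BGT body: taken
after ADD r6, r6, #4: r6=26+4=30
after ADD r6, r6, #18: r6=30+18=48
after SUB r2, r2, #2: r2=8-2=6
CMP r2, #0  (cmp 6,0)
BGT body: taken
after ADD r6, r6, #4: r6=48+4=52
after ADD r6, r6, #18: r6=52+18=70
after SUB r2, r2, #2: r2=6-2=4
CMP r2, #0  (cmp 4,0)
BGT body: taken
after ADD r6, r6, #4: r6=70+4=74
after ADD r6, r6, #18: r6=74+18=92
after SUB r2, r2, #2: r2=4-2=2
CMP r2, #0  (cmp 2,0)
BGT body: taken
after ADD r6, r6, #4: r6=92+4=96
after ADD r6, r6, #18: r6=96+18=114
after SUB r2, r2, #2: r2=2-2=0
CMP r2, #0  (cmp 0,0)
BGT body: not taken
halt.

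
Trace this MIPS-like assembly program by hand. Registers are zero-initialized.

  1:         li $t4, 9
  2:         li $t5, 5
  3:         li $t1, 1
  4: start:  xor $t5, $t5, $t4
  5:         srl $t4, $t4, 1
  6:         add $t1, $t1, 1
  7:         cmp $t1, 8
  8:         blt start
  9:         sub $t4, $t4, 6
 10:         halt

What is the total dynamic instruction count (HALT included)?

after li $t4, 9: $t4=9
after li $t5, 5: $t5=5
after li $t1, 1: $t1=1
after xor $t5, $t5, $t4: $t5=5^9=12
after srl $t4, $t4, 1: $t4=9>>1=4
after add $t1, $t1, 1: $t1=1+1=2
cmp $t1, 8  (cmp 2,8)
blt start: taken
after xor $t5, $t5, $t4: $t5=12^4=8
after srl $t4, $t4, 1: $t4=4>>1=2
after add $t1, $t1, 1: $t1=2+1=3
cmp $t1, 8  (cmp 3,8)
blt start: taken
after xor $t5, $t5, $t4: $t5=8^2=10
after srl $t4, $t4, 1: $t4=2>>1=1
after add $t1, $t1, 1: $t1=3+1=4
cmp $t1, 8  (cmp 4,8)
blt start: taken
after xor $t5, $t5, $t4: $t5=10^1=11
after srl $t4, $t4, 1: $t4=1>>1=0
after add $t1, $t1, 1: $t1=4+1=5
cmp $t1, 8  (cmp 5,8)
blt start: taken
after xor $t5, $t5, $t4: $t5=11^0=11
after srl $t4, $t4, 1: $t4=0>>1=0
after add $t1, $t1, 1: $t1=5+1=6
cmp $t1, 8  (cmp 6,8)
blt start: taken
after xor $t5, $t5, $t4: $t5=11^0=11
after srl $t4, $t4, 1: $t4=0>>1=0
after add $t1, $t1, 1: $t1=6+1=7
cmp $t1, 8  (cmp 7,8)
blt start: taken
after xor $t5, $t5, $t4: $t5=11^0=11
after srl $t4, $t4, 1: $t4=0>>1=0
after add $t1, $t1, 1: $t1=7+1=8
cmp $t1, 8  (cmp 8,8)
blt start: not taken
after sub $t4, $t4, 6: $t4=0-6=-6
halt.
Total executed instructions: 40.

40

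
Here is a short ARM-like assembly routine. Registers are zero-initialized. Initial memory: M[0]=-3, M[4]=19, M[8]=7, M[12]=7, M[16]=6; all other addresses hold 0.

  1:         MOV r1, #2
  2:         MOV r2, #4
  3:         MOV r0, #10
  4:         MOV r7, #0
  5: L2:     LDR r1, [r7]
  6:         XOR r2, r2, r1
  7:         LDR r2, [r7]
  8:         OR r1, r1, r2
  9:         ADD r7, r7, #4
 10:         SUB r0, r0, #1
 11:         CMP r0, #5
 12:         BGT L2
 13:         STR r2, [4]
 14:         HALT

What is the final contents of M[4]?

6

r1=2
r2=4
r0=10
r7=0
r1=M[0]=-3
r2=4^(-3)=-7
r2=M[0]=-3
r1=(-3)|(-3)=-3
r7=0+4=4
r0=10-1=9
CMP r0, #5  (cmp 9,5)
BGT L2: taken
r1=M[4]=19
r2=(-3)^19=-18
r2=M[4]=19
r1=19|19=19
r7=4+4=8
r0=9-1=8
CMP r0, #5  (cmp 8,5)
BGT L2: taken
r1=M[8]=7
r2=19^7=20
r2=M[8]=7
r1=7|7=7
r7=8+4=12
r0=8-1=7
CMP r0, #5  (cmp 7,5)
BGT L2: taken
r1=M[12]=7
r2=7^7=0
r2=M[12]=7
r1=7|7=7
r7=12+4=16
r0=7-1=6
CMP r0, #5  (cmp 6,5)
BGT L2: taken
r1=M[16]=6
r2=7^6=1
r2=M[16]=6
r1=6|6=6
r7=16+4=20
r0=6-1=5
CMP r0, #5  (cmp 5,5)
BGT L2: not taken
STR r2, [4] → M[4]=6
halt.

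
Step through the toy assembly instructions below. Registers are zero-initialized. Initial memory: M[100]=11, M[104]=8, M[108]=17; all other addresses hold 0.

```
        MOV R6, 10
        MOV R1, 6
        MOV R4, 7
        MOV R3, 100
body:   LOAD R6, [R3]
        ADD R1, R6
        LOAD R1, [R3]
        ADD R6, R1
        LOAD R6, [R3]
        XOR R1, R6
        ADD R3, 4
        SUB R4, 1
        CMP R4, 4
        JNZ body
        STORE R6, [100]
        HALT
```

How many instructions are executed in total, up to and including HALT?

36

after MOV R6, 10: R6=10
after MOV R1, 6: R1=6
after MOV R4, 7: R4=7
after MOV R3, 100: R3=100
after LOAD R6, [R3]: R6=M[100]=11
after ADD R1, R6: R1=6+11=17
after LOAD R1, [R3]: R1=M[100]=11
after ADD R6, R1: R6=11+11=22
after LOAD R6, [R3]: R6=M[100]=11
after XOR R1, R6: R1=11^11=0
after ADD R3, 4: R3=100+4=104
after SUB R4, 1: R4=7-1=6
CMP R4, 4  (cmp 6,4)
JNZ body: taken
after LOAD R6, [R3]: R6=M[104]=8
after ADD R1, R6: R1=0+8=8
after LOAD R1, [R3]: R1=M[104]=8
after ADD R6, R1: R6=8+8=16
after LOAD R6, [R3]: R6=M[104]=8
after XOR R1, R6: R1=8^8=0
after ADD R3, 4: R3=104+4=108
after SUB R4, 1: R4=6-1=5
CMP R4, 4  (cmp 5,4)
JNZ body: taken
after LOAD R6, [R3]: R6=M[108]=17
after ADD R1, R6: R1=0+17=17
after LOAD R1, [R3]: R1=M[108]=17
after ADD R6, R1: R6=17+17=34
after LOAD R6, [R3]: R6=M[108]=17
after XOR R1, R6: R1=17^17=0
after ADD R3, 4: R3=108+4=112
after SUB R4, 1: R4=5-1=4
CMP R4, 4  (cmp 4,4)
JNZ body: not taken
STORE R6, [100] → M[100]=17
halt.
Total executed instructions: 36.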